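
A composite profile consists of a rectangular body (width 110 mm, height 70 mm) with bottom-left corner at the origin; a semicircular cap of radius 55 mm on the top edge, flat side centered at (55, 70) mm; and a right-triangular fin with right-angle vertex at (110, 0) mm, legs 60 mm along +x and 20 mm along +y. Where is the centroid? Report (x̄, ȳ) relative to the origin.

Part | A | x̄ᵢ | ȳᵢ | A·x̄ᵢ | A·ȳᵢ
rectangular body | 7700.00 | 55.00 | 35.00 | 423500.00 | 269500.00
semicircular top | 4751.66 | 55.00 | 93.34 | 261341.24 | 443532.79
triangular fin | 600.00 | 130.00 | 6.67 | 78000.00 | 4000.00
Σ | 13051.66 |  |  | 762841.24 | 717032.79
x̄ = 762841.24 / 13051.66 = 58.45 mm
ȳ = 717032.79 / 13051.66 = 54.94 mm

x̄ = 58.45 mm, ȳ = 54.94 mm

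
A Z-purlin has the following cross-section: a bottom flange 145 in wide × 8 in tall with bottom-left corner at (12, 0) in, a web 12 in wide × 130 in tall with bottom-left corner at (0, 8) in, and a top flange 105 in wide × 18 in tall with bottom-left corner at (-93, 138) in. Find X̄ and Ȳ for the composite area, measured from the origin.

X̄ = 6.69 in, Ȳ = 85.98 in

bottom flange: A = 145 × 8 = 1160.00, centroid at (84.50, 4.00).
web: A = 12 × 130 = 1560.00, centroid at (6.00, 73.00).
top flange: A = 105 × 18 = 1890.00, centroid at (-40.50, 147.00).
ΣA = 4610.00 in²
ΣAX̄ = (1160.00)(84.50) + (1560.00)(6.00) + (1890.00)(-40.50) = 30835.00 in³
ΣAȲ = (1160.00)(4.00) + (1560.00)(73.00) + (1890.00)(147.00) = 396350.00 in³
X̄ = 30835.00 / 4610.00 = 6.69 in
Ȳ = 396350.00 / 4610.00 = 85.98 in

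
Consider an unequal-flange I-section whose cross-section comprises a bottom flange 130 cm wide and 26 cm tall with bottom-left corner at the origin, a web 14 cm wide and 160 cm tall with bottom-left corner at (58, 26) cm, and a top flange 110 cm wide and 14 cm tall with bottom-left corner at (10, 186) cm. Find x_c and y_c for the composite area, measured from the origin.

bottom flange: A = 130 × 26 = 3380.00, centroid at (65.00, 13.00).
web: A = 14 × 160 = 2240.00, centroid at (65.00, 106.00).
top flange: A = 110 × 14 = 1540.00, centroid at (65.00, 193.00).
ΣA = 7160.00 cm²
ΣAx_c = (3380.00)(65.00) + (2240.00)(65.00) + (1540.00)(65.00) = 465400.00 cm³
ΣAy_c = (3380.00)(13.00) + (2240.00)(106.00) + (1540.00)(193.00) = 578600.00 cm³
x_c = 465400.00 / 7160.00 = 65.00 cm
y_c = 578600.00 / 7160.00 = 80.81 cm

x_c = 65.00 cm, y_c = 80.81 cm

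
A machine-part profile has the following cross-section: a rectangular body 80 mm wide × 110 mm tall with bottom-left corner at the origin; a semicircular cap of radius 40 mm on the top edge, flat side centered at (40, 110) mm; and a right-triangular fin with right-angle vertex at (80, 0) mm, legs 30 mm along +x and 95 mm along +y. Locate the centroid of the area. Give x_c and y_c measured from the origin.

Part | A | x̄ᵢ | ȳᵢ | A·x̄ᵢ | A·ȳᵢ
rectangular body | 8800.00 | 40.00 | 55.00 | 352000.00 | 484000.00
semicircular top | 2513.27 | 40.00 | 126.98 | 100530.96 | 319126.82
triangular fin | 1425.00 | 90.00 | 31.67 | 128250.00 | 45125.00
Σ | 12738.27 |  |  | 580780.96 | 848251.82
x_c = 580780.96 / 12738.27 = 45.59 mm
y_c = 848251.82 / 12738.27 = 66.59 mm

x_c = 45.59 mm, y_c = 66.59 mm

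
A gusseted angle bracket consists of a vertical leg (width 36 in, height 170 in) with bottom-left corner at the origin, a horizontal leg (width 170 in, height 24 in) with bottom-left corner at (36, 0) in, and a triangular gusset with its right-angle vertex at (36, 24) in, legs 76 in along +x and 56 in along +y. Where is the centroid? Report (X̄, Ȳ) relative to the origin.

vertical leg: A = 36 × 170 = 6120.00, centroid at (18.00, 85.00).
horizontal leg: A = 170 × 24 = 4080.00, centroid at (121.00, 12.00).
gusset: A = ½·76·56 = 2128.00, centroid at (61.33, 42.67).
ΣA = 12328.00 in², ΣAX̄ = 734357.33 in³, ΣAȲ = 659954.67 in³.
X̄ = 734357.33/12328.00 = 59.57 in; Ȳ = 659954.67/12328.00 = 53.53 in.

X̄ = 59.57 in, Ȳ = 53.53 in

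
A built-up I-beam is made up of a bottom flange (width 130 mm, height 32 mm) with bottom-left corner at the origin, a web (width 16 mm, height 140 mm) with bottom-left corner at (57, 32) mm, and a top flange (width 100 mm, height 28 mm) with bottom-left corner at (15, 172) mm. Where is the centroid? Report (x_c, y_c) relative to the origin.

x_c = 65.00 mm, y_c = 88.68 mm

Part | A | x̄ᵢ | ȳᵢ | A·x̄ᵢ | A·ȳᵢ
bottom flange | 4160.00 | 65.00 | 16.00 | 270400.00 | 66560.00
web | 2240.00 | 65.00 | 102.00 | 145600.00 | 228480.00
top flange | 2800.00 | 65.00 | 186.00 | 182000.00 | 520800.00
Σ | 9200.00 |  |  | 598000.00 | 815840.00
x_c = 598000.00 / 9200.00 = 65.00 mm
y_c = 815840.00 / 9200.00 = 88.68 mm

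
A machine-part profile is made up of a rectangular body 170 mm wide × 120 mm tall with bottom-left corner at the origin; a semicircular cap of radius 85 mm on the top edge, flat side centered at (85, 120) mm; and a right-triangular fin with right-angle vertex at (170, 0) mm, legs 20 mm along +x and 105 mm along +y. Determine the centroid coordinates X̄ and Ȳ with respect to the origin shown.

X̄ = 87.93 mm, Ȳ = 92.44 mm

rectangular body: A = 170 × 120 = 20400.00, centroid at (85.00, 60.00).
semicircular top: A = ½π·85² = 11349.00, centroid at (85.00, 156.08).
triangular fin: A = ½·20·105 = 1050.00, centroid at (176.67, 35.00).
ΣA = 32799.00 mm²
ΣAX̄ = (20400.00)(85.00) + (11349.00)(85.00) + (1050.00)(176.67) = 2884165.29 mm³
ΣAȲ = (20400.00)(60.00) + (11349.00)(156.08) + (1050.00)(35.00) = 3032047.08 mm³
X̄ = 2884165.29 / 32799.00 = 87.93 mm
Ȳ = 3032047.08 / 32799.00 = 92.44 mm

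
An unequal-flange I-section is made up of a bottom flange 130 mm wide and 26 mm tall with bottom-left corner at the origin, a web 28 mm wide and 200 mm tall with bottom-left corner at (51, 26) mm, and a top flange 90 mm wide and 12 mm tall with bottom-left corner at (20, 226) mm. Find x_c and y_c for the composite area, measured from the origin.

bottom flange: A = 130 × 26 = 3380.00, centroid at (65.00, 13.00).
web: A = 28 × 200 = 5600.00, centroid at (65.00, 126.00).
top flange: A = 90 × 12 = 1080.00, centroid at (65.00, 232.00).
ΣA = 10060.00 mm², ΣAx_c = 653900.00 mm³, ΣAy_c = 1000100.00 mm³.
x_c = 653900.00/10060.00 = 65.00 mm; y_c = 1000100.00/10060.00 = 99.41 mm.

x_c = 65.00 mm, y_c = 99.41 mm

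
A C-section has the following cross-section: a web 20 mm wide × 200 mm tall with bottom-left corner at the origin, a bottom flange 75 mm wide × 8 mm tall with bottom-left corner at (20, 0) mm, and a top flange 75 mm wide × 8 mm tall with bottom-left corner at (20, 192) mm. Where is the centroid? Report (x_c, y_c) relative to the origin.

x_c = 20.96 mm, y_c = 100.00 mm

Part | A | x̄ᵢ | ȳᵢ | A·x̄ᵢ | A·ȳᵢ
web | 4000.00 | 10.00 | 100.00 | 40000.00 | 400000.00
bottom flange | 600.00 | 57.50 | 4.00 | 34500.00 | 2400.00
top flange | 600.00 | 57.50 | 196.00 | 34500.00 | 117600.00
Σ | 5200.00 |  |  | 109000.00 | 520000.00
x_c = 109000.00 / 5200.00 = 20.96 mm
y_c = 520000.00 / 5200.00 = 100.00 mm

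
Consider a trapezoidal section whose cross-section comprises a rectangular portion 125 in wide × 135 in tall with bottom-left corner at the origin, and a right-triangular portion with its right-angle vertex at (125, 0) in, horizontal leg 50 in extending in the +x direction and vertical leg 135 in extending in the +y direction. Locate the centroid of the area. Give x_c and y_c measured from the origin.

rectangular portion: A = 125 × 135 = 16875.00, centroid at (62.50, 67.50).
triangular portion: A = ½·50·135 = 3375.00, centroid at (141.67, 45.00).
ΣA = 20250.00 in², ΣAx_c = 1532812.50 in³, ΣAy_c = 1290937.50 in³.
x_c = 1532812.50/20250.00 = 75.69 in; y_c = 1290937.50/20250.00 = 63.75 in.

x_c = 75.69 in, y_c = 63.75 in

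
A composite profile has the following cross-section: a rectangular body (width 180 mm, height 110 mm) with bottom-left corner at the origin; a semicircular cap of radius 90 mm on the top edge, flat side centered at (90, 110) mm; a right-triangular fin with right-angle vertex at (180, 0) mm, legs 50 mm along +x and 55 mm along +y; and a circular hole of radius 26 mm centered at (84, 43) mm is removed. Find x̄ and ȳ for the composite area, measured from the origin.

x̄ = 95.02 mm, ȳ = 91.53 mm

Part | A | x̄ᵢ | ȳᵢ | A·x̄ᵢ | A·ȳᵢ
rectangular body | 19800.00 | 90.00 | 55.00 | 1782000.00 | 1089000.00
semicircular top | 12723.45 | 90.00 | 148.20 | 1145110.52 | 1885579.53
triangular fin | 1375.00 | 196.67 | 18.33 | 270416.67 | 25208.33
hole | -2123.72 | 84.00 | 43.00 | -178392.20 | -91319.82
Σ | 31774.73 |  |  | 3019134.99 | 2908468.05
x̄ = 3019134.99 / 31774.73 = 95.02 mm
ȳ = 2908468.05 / 31774.73 = 91.53 mm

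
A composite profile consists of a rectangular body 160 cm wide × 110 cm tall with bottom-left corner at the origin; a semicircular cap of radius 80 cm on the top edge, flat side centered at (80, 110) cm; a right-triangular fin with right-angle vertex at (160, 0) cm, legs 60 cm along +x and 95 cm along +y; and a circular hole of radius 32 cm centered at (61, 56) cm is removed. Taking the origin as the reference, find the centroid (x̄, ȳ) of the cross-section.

x̄ = 92.68 cm, ȳ = 85.22 cm

rectangular body: A = 160 × 110 = 17600.00, centroid at (80.00, 55.00).
semicircular top: A = ½π·80² = 10053.10, centroid at (80.00, 143.95).
triangular fin: A = ½·60·95 = 2850.00, centroid at (180.00, 31.67).
hole: A = −π·32² = -3216.99, centroid at (61.00, 56.00).
ΣA = 27286.11 cm²
ΣAx̄ = (17600.00)(80.00) + (10053.10)(80.00) + (2850.00)(180.00) + (-3216.99)(61.00) = 2529011.28 cm³
ΣAȳ = (17600.00)(55.00) + (10053.10)(143.95) + (2850.00)(31.67) + (-3216.99)(56.00) = 2325272.46 cm³
x̄ = 2529011.28 / 27286.11 = 92.68 cm
ȳ = 2325272.46 / 27286.11 = 85.22 cm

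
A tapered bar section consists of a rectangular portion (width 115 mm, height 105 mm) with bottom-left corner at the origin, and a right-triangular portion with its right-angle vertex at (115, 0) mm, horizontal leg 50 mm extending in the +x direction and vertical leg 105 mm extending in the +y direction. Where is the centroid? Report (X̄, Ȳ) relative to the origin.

X̄ = 70.74 mm, Ȳ = 49.38 mm

rectangular portion: A = 115 × 105 = 12075.00, centroid at (57.50, 52.50).
triangular portion: A = ½·50·105 = 2625.00, centroid at (131.67, 35.00).
ΣA = 14700.00 mm²
ΣAX̄ = (12075.00)(57.50) + (2625.00)(131.67) = 1039937.50 mm³
ΣAȲ = (12075.00)(52.50) + (2625.00)(35.00) = 725812.50 mm³
X̄ = 1039937.50 / 14700.00 = 70.74 mm
Ȳ = 725812.50 / 14700.00 = 49.38 mm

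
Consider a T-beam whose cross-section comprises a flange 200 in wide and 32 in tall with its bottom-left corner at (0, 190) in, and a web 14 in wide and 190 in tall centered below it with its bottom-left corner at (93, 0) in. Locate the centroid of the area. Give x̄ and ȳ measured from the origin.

x̄ = 100.00 in, ȳ = 173.41 in

web: A = 14 × 190 = 2660.00, centroid at (100.00, 95.00).
flange: A = 200 × 32 = 6400.00, centroid at (100.00, 206.00).
ΣA = 9060.00 in²
ΣAx̄ = (2660.00)(100.00) + (6400.00)(100.00) = 906000.00 in³
ΣAȳ = (2660.00)(95.00) + (6400.00)(206.00) = 1571100.00 in³
x̄ = 906000.00 / 9060.00 = 100.00 in
ȳ = 1571100.00 / 9060.00 = 173.41 in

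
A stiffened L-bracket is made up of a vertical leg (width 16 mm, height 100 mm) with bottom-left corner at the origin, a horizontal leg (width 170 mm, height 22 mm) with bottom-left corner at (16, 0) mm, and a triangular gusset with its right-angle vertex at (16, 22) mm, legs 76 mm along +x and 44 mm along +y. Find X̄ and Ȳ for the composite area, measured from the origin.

X̄ = 65.55 mm, Ȳ = 26.02 mm

vertical leg: A = 16 × 100 = 1600.00, centroid at (8.00, 50.00).
horizontal leg: A = 170 × 22 = 3740.00, centroid at (101.00, 11.00).
gusset: A = ½·76·44 = 1672.00, centroid at (41.33, 36.67).
ΣA = 7012.00 mm², ΣAX̄ = 459649.33 mm³, ΣAȲ = 182446.67 mm³.
X̄ = 459649.33/7012.00 = 65.55 mm; Ȳ = 182446.67/7012.00 = 26.02 mm.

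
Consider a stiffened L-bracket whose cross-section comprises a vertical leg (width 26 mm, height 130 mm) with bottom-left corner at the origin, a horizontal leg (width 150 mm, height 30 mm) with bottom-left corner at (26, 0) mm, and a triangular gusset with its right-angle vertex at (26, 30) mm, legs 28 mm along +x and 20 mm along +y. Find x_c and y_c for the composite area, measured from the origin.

vertical leg: A = 26 × 130 = 3380.00, centroid at (13.00, 65.00).
horizontal leg: A = 150 × 30 = 4500.00, centroid at (101.00, 15.00).
gusset: A = ½·28·20 = 280.00, centroid at (35.33, 36.67).
ΣA = 8160.00 mm², ΣAx_c = 508333.33 mm³, ΣAy_c = 297466.67 mm³.
x_c = 508333.33/8160.00 = 62.30 mm; y_c = 297466.67/8160.00 = 36.45 mm.

x_c = 62.30 mm, y_c = 36.45 mm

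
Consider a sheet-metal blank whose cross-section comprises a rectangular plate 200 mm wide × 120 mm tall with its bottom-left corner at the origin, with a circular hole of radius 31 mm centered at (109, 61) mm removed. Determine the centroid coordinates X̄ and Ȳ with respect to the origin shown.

plate: A = 200 × 120 = 24000.00, centroid at (100.00, 60.00).
hole: A = −π·31² = -3019.07, centroid at (109.00, 61.00).
ΣA = 20980.93 mm², ΣAX̄ = 2070921.31 mm³, ΣAȲ = 1255836.70 mm³.
X̄ = 2070921.31/20980.93 = 98.70 mm; Ȳ = 1255836.70/20980.93 = 59.86 mm.

X̄ = 98.70 mm, Ȳ = 59.86 mm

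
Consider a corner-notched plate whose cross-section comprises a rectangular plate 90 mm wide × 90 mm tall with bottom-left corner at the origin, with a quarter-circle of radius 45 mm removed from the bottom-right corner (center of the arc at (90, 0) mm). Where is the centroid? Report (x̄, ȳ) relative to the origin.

plate: A = 90 × 90 = 8100.00, centroid at (45.00, 45.00).
removed quarter-circle: A = −¼π·45² = -1590.43, centroid at (70.90, 19.10).
ΣA = 6509.57 mm², ΣAx̄ = 251736.18 mm³, ΣAȳ = 334125.00 mm³.
x̄ = 251736.18/6509.57 = 38.67 mm; ȳ = 334125.00/6509.57 = 51.33 mm.

x̄ = 38.67 mm, ȳ = 51.33 mm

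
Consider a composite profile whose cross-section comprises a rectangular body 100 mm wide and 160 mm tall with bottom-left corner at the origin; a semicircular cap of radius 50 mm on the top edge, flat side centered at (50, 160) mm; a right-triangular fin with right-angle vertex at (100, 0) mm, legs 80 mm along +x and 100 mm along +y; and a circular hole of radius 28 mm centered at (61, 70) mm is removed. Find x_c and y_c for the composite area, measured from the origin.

rectangular body: A = 100 × 160 = 16000.00, centroid at (50.00, 80.00).
semicircular top: A = ½π·50² = 3926.99, centroid at (50.00, 181.22).
triangular fin: A = ½·80·100 = 4000.00, centroid at (126.67, 33.33).
hole: A = −π·28² = -2463.01, centroid at (61.00, 70.00).
ΣA = 21463.98 mm²
ΣAx_c = (16000.00)(50.00) + (3926.99)(50.00) + (4000.00)(126.67) + (-2463.01)(61.00) = 1352772.68 mm³
ΣAy_c = (16000.00)(80.00) + (3926.99)(181.22) + (4000.00)(33.33) + (-2463.01)(70.00) = 1952574.59 mm³
x_c = 1352772.68 / 21463.98 = 63.03 mm
y_c = 1952574.59 / 21463.98 = 90.97 mm

x_c = 63.03 mm, y_c = 90.97 mm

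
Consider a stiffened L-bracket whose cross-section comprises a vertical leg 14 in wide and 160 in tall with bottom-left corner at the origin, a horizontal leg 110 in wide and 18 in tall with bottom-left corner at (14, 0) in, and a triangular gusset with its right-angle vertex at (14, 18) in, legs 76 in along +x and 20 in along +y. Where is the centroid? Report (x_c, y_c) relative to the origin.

x_c = 36.59 in, y_c = 43.33 in

vertical leg: A = 14 × 160 = 2240.00, centroid at (7.00, 80.00).
horizontal leg: A = 110 × 18 = 1980.00, centroid at (69.00, 9.00).
gusset: A = ½·76·20 = 760.00, centroid at (39.33, 24.67).
ΣA = 4980.00 in², ΣAx_c = 182193.33 in³, ΣAy_c = 215766.67 in³.
x_c = 182193.33/4980.00 = 36.59 in; y_c = 215766.67/4980.00 = 43.33 in.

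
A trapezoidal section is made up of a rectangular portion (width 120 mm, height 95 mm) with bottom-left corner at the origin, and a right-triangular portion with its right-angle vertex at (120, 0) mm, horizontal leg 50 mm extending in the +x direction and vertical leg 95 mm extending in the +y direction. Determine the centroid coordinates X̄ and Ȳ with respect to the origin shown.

Part | A | x̄ᵢ | ȳᵢ | A·x̄ᵢ | A·ȳᵢ
rectangular portion | 11400.00 | 60.00 | 47.50 | 684000.00 | 541500.00
triangular portion | 2375.00 | 136.67 | 31.67 | 324583.33 | 75208.33
Σ | 13775.00 |  |  | 1008583.33 | 616708.33
X̄ = 1008583.33 / 13775.00 = 73.22 mm
Ȳ = 616708.33 / 13775.00 = 44.77 mm

X̄ = 73.22 mm, Ȳ = 44.77 mm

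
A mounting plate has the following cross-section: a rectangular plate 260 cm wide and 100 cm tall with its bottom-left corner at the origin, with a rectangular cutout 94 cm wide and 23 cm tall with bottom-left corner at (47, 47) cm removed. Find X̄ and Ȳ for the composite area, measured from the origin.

plate: A = 260 × 100 = 26000.00, centroid at (130.00, 50.00).
hole: A = −(94 × 23) = -2162.00, centroid at (94.00, 58.50).
ΣA = 23838.00 cm²
ΣAX̄ = (26000.00)(130.00) + (-2162.00)(94.00) = 3176772.00 cm³
ΣAȲ = (26000.00)(50.00) + (-2162.00)(58.50) = 1173523.00 cm³
X̄ = 3176772.00 / 23838.00 = 133.27 cm
Ȳ = 1173523.00 / 23838.00 = 49.23 cm

X̄ = 133.27 cm, Ȳ = 49.23 cm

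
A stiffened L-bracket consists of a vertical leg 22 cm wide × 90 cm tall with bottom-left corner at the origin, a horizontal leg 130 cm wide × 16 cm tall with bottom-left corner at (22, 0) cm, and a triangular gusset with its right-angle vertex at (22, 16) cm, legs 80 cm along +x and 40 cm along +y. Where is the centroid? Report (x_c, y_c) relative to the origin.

Part | A | x̄ᵢ | ȳᵢ | A·x̄ᵢ | A·ȳᵢ
vertical leg | 1980.00 | 11.00 | 45.00 | 21780.00 | 89100.00
horizontal leg | 2080.00 | 87.00 | 8.00 | 180960.00 | 16640.00
gusset | 1600.00 | 48.67 | 29.33 | 77866.67 | 46933.33
Σ | 5660.00 |  |  | 280606.67 | 152673.33
x_c = 280606.67 / 5660.00 = 49.58 cm
y_c = 152673.33 / 5660.00 = 26.97 cm

x_c = 49.58 cm, y_c = 26.97 cm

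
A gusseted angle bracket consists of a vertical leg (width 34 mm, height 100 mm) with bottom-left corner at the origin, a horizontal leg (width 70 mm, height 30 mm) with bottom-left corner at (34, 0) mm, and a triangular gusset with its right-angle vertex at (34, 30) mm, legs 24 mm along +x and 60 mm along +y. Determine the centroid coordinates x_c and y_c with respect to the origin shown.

x_c = 37.45 mm, y_c = 38.18 mm

vertical leg: A = 34 × 100 = 3400.00, centroid at (17.00, 50.00).
horizontal leg: A = 70 × 30 = 2100.00, centroid at (69.00, 15.00).
gusset: A = ½·24·60 = 720.00, centroid at (42.00, 50.00).
ΣA = 6220.00 mm², ΣAx_c = 232940.00 mm³, ΣAy_c = 237500.00 mm³.
x_c = 232940.00/6220.00 = 37.45 mm; y_c = 237500.00/6220.00 = 38.18 mm.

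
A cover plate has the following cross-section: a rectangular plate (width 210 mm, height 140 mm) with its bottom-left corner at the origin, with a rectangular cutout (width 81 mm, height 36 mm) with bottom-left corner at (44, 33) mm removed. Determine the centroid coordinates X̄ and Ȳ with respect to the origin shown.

plate: A = 210 × 140 = 29400.00, centroid at (105.00, 70.00).
hole: A = −(81 × 36) = -2916.00, centroid at (84.50, 51.00).
ΣA = 26484.00 mm²
ΣAX̄ = (29400.00)(105.00) + (-2916.00)(84.50) = 2840598.00 mm³
ΣAȲ = (29400.00)(70.00) + (-2916.00)(51.00) = 1909284.00 mm³
X̄ = 2840598.00 / 26484.00 = 107.26 mm
Ȳ = 1909284.00 / 26484.00 = 72.09 mm

X̄ = 107.26 mm, Ȳ = 72.09 mm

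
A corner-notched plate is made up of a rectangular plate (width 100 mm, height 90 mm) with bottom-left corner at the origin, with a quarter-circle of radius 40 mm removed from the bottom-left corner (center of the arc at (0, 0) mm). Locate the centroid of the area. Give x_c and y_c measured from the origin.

Part | A | x̄ᵢ | ȳᵢ | A·x̄ᵢ | A·ȳᵢ
plate | 9000.00 | 50.00 | 45.00 | 450000.00 | 405000.00
removed quarter-circle | -1256.64 | 16.98 | 16.98 | -21333.33 | -21333.33
Σ | 7743.36 |  |  | 428666.67 | 383666.67
x_c = 428666.67 / 7743.36 = 55.36 mm
y_c = 383666.67 / 7743.36 = 49.55 mm

x_c = 55.36 mm, y_c = 49.55 mm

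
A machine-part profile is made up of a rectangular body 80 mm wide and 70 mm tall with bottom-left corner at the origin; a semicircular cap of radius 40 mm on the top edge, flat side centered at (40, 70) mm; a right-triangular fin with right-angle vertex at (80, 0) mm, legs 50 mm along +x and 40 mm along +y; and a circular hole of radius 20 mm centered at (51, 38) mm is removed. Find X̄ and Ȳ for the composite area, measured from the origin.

X̄ = 45.45 mm, Ȳ = 48.39 mm

rectangular body: A = 80 × 70 = 5600.00, centroid at (40.00, 35.00).
semicircular top: A = ½π·40² = 2513.27, centroid at (40.00, 86.98).
triangular fin: A = ½·50·40 = 1000.00, centroid at (96.67, 13.33).
hole: A = −π·20² = -1256.64, centroid at (51.00, 38.00).
ΣA = 7856.64 mm², ΣAX̄ = 357109.14 mm³, ΣAȲ = 380176.98 mm³.
X̄ = 357109.14/7856.64 = 45.45 mm; Ȳ = 380176.98/7856.64 = 48.39 mm.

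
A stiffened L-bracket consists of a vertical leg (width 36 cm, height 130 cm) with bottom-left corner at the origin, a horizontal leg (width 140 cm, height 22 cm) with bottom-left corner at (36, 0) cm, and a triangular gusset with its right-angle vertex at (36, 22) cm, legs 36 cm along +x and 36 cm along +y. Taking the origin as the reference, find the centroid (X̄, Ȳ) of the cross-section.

X̄ = 52.55 cm, Ȳ = 42.83 cm

vertical leg: A = 36 × 130 = 4680.00, centroid at (18.00, 65.00).
horizontal leg: A = 140 × 22 = 3080.00, centroid at (106.00, 11.00).
gusset: A = ½·36·36 = 648.00, centroid at (48.00, 34.00).
ΣA = 8408.00 cm², ΣAX̄ = 441824.00 cm³, ΣAȲ = 360112.00 cm³.
X̄ = 441824.00/8408.00 = 52.55 cm; Ȳ = 360112.00/8408.00 = 42.83 cm.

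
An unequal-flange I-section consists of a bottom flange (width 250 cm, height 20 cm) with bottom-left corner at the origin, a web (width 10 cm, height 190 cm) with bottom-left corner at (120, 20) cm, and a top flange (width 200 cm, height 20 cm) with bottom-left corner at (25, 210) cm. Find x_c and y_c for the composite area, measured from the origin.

x_c = 125.00 cm, y_c = 105.37 cm

bottom flange: A = 250 × 20 = 5000.00, centroid at (125.00, 10.00).
web: A = 10 × 190 = 1900.00, centroid at (125.00, 115.00).
top flange: A = 200 × 20 = 4000.00, centroid at (125.00, 220.00).
ΣA = 10900.00 cm², ΣAx_c = 1362500.00 cm³, ΣAy_c = 1148500.00 cm³.
x_c = 1362500.00/10900.00 = 125.00 cm; y_c = 1148500.00/10900.00 = 105.37 cm.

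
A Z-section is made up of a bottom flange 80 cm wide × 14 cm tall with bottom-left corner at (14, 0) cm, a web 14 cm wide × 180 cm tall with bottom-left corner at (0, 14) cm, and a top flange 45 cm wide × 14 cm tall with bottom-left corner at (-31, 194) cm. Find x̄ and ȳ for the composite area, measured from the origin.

Part | A | x̄ᵢ | ȳᵢ | A·x̄ᵢ | A·ȳᵢ
bottom flange | 1120.00 | 54.00 | 7.00 | 60480.00 | 7840.00
web | 2520.00 | 7.00 | 104.00 | 17640.00 | 262080.00
top flange | 630.00 | -8.50 | 201.00 | -5355.00 | 126630.00
Σ | 4270.00 |  |  | 72765.00 | 396550.00
x̄ = 72765.00 / 4270.00 = 17.04 cm
ȳ = 396550.00 / 4270.00 = 92.87 cm

x̄ = 17.04 cm, ȳ = 92.87 cm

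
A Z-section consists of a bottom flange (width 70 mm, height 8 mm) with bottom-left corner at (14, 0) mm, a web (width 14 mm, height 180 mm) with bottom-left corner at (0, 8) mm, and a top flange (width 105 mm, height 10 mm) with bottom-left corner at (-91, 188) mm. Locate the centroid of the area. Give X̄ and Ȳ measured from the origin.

X̄ = 1.13 mm, Ȳ = 109.41 mm

bottom flange: A = 70 × 8 = 560.00, centroid at (49.00, 4.00).
web: A = 14 × 180 = 2520.00, centroid at (7.00, 98.00).
top flange: A = 105 × 10 = 1050.00, centroid at (-38.50, 193.00).
ΣA = 4130.00 mm², ΣAX̄ = 4655.00 mm³, ΣAȲ = 451850.00 mm³.
X̄ = 4655.00/4130.00 = 1.13 mm; Ȳ = 451850.00/4130.00 = 109.41 mm.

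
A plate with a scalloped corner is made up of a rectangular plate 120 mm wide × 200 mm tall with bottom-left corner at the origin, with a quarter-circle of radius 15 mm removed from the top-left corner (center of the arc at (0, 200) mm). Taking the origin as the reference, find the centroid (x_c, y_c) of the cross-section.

x_c = 60.40 mm, y_c = 99.31 mm

plate: A = 120 × 200 = 24000.00, centroid at (60.00, 100.00).
removed quarter-circle: A = −¼π·15² = -176.71, centroid at (6.37, 193.63).
ΣA = 23823.29 mm², ΣAx_c = 1438875.00 mm³, ΣAy_c = 2365782.08 mm³.
x_c = 1438875.00/23823.29 = 60.40 mm; y_c = 2365782.08/23823.29 = 99.31 mm.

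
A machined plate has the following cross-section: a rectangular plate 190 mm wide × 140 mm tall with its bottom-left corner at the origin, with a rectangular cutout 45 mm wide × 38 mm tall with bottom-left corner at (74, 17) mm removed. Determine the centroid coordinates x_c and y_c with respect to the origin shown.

plate: A = 190 × 140 = 26600.00, centroid at (95.00, 70.00).
hole: A = −(45 × 38) = -1710.00, centroid at (96.50, 36.00).
ΣA = 24890.00 mm², ΣAx_c = 2361985.00 mm³, ΣAy_c = 1800440.00 mm³.
x_c = 2361985.00/24890.00 = 94.90 mm; y_c = 1800440.00/24890.00 = 72.34 mm.

x_c = 94.90 mm, y_c = 72.34 mm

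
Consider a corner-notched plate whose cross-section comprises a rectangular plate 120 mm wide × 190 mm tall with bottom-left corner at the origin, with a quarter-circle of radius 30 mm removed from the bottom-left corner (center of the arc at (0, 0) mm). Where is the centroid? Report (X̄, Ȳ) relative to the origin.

X̄ = 61.51 mm, Ȳ = 97.63 mm

Part | A | x̄ᵢ | ȳᵢ | A·x̄ᵢ | A·ȳᵢ
plate | 22800.00 | 60.00 | 95.00 | 1368000.00 | 2166000.00
removed quarter-circle | -706.86 | 12.73 | 12.73 | -9000.00 | -9000.00
Σ | 22093.14 |  |  | 1359000.00 | 2157000.00
X̄ = 1359000.00 / 22093.14 = 61.51 mm
Ȳ = 2157000.00 / 22093.14 = 97.63 mm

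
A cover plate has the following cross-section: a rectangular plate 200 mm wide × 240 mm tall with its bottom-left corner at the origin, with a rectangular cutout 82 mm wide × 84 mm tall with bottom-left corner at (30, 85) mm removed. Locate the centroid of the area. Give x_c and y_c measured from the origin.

Part | A | x̄ᵢ | ȳᵢ | A·x̄ᵢ | A·ȳᵢ
plate | 48000.00 | 100.00 | 120.00 | 4800000.00 | 5760000.00
hole | -6888.00 | 71.00 | 127.00 | -489048.00 | -874776.00
Σ | 41112.00 |  |  | 4310952.00 | 4885224.00
x_c = 4310952.00 / 41112.00 = 104.86 mm
y_c = 4885224.00 / 41112.00 = 118.83 mm

x_c = 104.86 mm, y_c = 118.83 mm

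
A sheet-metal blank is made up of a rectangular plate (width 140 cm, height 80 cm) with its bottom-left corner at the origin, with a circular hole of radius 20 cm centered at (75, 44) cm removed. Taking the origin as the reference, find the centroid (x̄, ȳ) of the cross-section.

x̄ = 69.37 cm, ȳ = 39.49 cm

plate: A = 140 × 80 = 11200.00, centroid at (70.00, 40.00).
hole: A = −π·20² = -1256.64, centroid at (75.00, 44.00).
ΣA = 9943.36 cm²
ΣAx̄ = (11200.00)(70.00) + (-1256.64)(75.00) = 689752.22 cm³
ΣAȳ = (11200.00)(40.00) + (-1256.64)(44.00) = 392707.97 cm³
x̄ = 689752.22 / 9943.36 = 69.37 cm
ȳ = 392707.97 / 9943.36 = 39.49 cm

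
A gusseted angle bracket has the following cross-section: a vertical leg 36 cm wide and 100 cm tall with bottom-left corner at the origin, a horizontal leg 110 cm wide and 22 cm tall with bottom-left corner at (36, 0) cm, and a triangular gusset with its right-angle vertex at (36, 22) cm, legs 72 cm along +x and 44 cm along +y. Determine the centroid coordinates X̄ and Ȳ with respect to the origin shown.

vertical leg: A = 36 × 100 = 3600.00, centroid at (18.00, 50.00).
horizontal leg: A = 110 × 22 = 2420.00, centroid at (91.00, 11.00).
gusset: A = ½·72·44 = 1584.00, centroid at (60.00, 36.67).
ΣA = 7604.00 cm², ΣAX̄ = 380060.00 cm³, ΣAȲ = 264700.00 cm³.
X̄ = 380060.00/7604.00 = 49.98 cm; Ȳ = 264700.00/7604.00 = 34.81 cm.

X̄ = 49.98 cm, Ȳ = 34.81 cm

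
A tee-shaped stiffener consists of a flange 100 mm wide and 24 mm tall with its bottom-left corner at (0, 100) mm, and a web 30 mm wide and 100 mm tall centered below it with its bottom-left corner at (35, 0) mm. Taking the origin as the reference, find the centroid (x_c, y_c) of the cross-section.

web: A = 30 × 100 = 3000.00, centroid at (50.00, 50.00).
flange: A = 100 × 24 = 2400.00, centroid at (50.00, 112.00).
ΣA = 5400.00 mm², ΣAx_c = 270000.00 mm³, ΣAy_c = 418800.00 mm³.
x_c = 270000.00/5400.00 = 50.00 mm; y_c = 418800.00/5400.00 = 77.56 mm.

x_c = 50.00 mm, y_c = 77.56 mm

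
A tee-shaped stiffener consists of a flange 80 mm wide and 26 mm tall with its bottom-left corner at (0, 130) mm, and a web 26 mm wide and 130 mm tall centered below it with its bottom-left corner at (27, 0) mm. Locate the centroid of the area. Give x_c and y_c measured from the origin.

x_c = 40.00 mm, y_c = 94.71 mm

web: A = 26 × 130 = 3380.00, centroid at (40.00, 65.00).
flange: A = 80 × 26 = 2080.00, centroid at (40.00, 143.00).
ΣA = 5460.00 mm², ΣAx_c = 218400.00 mm³, ΣAy_c = 517140.00 mm³.
x_c = 218400.00/5460.00 = 40.00 mm; y_c = 517140.00/5460.00 = 94.71 mm.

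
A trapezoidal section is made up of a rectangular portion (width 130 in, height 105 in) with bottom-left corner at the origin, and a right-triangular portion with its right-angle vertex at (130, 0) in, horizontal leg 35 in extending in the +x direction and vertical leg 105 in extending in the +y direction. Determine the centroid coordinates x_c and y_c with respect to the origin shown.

x_c = 74.10 in, y_c = 50.42 in

rectangular portion: A = 130 × 105 = 13650.00, centroid at (65.00, 52.50).
triangular portion: A = ½·35·105 = 1837.50, centroid at (141.67, 35.00).
ΣA = 15487.50 in², ΣAx_c = 1147562.50 in³, ΣAy_c = 780937.50 in³.
x_c = 1147562.50/15487.50 = 74.10 in; y_c = 780937.50/15487.50 = 50.42 in.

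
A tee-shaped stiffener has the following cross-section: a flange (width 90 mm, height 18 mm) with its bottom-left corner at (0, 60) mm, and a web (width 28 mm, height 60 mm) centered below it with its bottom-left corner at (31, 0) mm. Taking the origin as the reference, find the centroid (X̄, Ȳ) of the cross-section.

web: A = 28 × 60 = 1680.00, centroid at (45.00, 30.00).
flange: A = 90 × 18 = 1620.00, centroid at (45.00, 69.00).
ΣA = 3300.00 mm²
ΣAX̄ = (1680.00)(45.00) + (1620.00)(45.00) = 148500.00 mm³
ΣAȲ = (1680.00)(30.00) + (1620.00)(69.00) = 162180.00 mm³
X̄ = 148500.00 / 3300.00 = 45.00 mm
Ȳ = 162180.00 / 3300.00 = 49.15 mm

X̄ = 45.00 mm, Ȳ = 49.15 mm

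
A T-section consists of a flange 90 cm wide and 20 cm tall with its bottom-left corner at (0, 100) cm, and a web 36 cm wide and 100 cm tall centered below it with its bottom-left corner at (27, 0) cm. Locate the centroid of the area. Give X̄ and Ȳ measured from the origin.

X̄ = 45.00 cm, Ȳ = 70.00 cm

web: A = 36 × 100 = 3600.00, centroid at (45.00, 50.00).
flange: A = 90 × 20 = 1800.00, centroid at (45.00, 110.00).
ΣA = 5400.00 cm², ΣAX̄ = 243000.00 cm³, ΣAȲ = 378000.00 cm³.
X̄ = 243000.00/5400.00 = 45.00 cm; Ȳ = 378000.00/5400.00 = 70.00 cm.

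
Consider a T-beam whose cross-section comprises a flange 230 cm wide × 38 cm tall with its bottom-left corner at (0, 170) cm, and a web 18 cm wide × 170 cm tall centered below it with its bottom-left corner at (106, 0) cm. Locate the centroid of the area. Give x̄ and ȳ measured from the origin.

web: A = 18 × 170 = 3060.00, centroid at (115.00, 85.00).
flange: A = 230 × 38 = 8740.00, centroid at (115.00, 189.00).
ΣA = 11800.00 cm²
ΣAx̄ = (3060.00)(115.00) + (8740.00)(115.00) = 1357000.00 cm³
ΣAȳ = (3060.00)(85.00) + (8740.00)(189.00) = 1911960.00 cm³
x̄ = 1357000.00 / 11800.00 = 115.00 cm
ȳ = 1911960.00 / 11800.00 = 162.03 cm

x̄ = 115.00 cm, ȳ = 162.03 cm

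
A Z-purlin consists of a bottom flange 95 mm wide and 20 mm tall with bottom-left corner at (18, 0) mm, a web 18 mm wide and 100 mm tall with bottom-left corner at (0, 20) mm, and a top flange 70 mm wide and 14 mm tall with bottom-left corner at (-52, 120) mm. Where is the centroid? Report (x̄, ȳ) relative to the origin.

x̄ = 26.49 mm, ȳ = 57.58 mm

bottom flange: A = 95 × 20 = 1900.00, centroid at (65.50, 10.00).
web: A = 18 × 100 = 1800.00, centroid at (9.00, 70.00).
top flange: A = 70 × 14 = 980.00, centroid at (-17.00, 127.00).
ΣA = 4680.00 mm²
ΣAx̄ = (1900.00)(65.50) + (1800.00)(9.00) + (980.00)(-17.00) = 123990.00 mm³
ΣAȳ = (1900.00)(10.00) + (1800.00)(70.00) + (980.00)(127.00) = 269460.00 mm³
x̄ = 123990.00 / 4680.00 = 26.49 mm
ȳ = 269460.00 / 4680.00 = 57.58 mm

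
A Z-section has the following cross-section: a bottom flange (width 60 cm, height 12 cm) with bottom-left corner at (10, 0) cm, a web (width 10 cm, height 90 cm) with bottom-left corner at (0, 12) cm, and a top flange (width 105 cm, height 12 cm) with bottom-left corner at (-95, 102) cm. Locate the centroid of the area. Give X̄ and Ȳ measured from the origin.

X̄ = -7.03 cm, Ȳ = 66.56 cm

bottom flange: A = 60 × 12 = 720.00, centroid at (40.00, 6.00).
web: A = 10 × 90 = 900.00, centroid at (5.00, 57.00).
top flange: A = 105 × 12 = 1260.00, centroid at (-42.50, 108.00).
ΣA = 2880.00 cm²
ΣAX̄ = (720.00)(40.00) + (900.00)(5.00) + (1260.00)(-42.50) = -20250.00 cm³
ΣAȲ = (720.00)(6.00) + (900.00)(57.00) + (1260.00)(108.00) = 191700.00 cm³
X̄ = -20250.00 / 2880.00 = -7.03 cm
Ȳ = 191700.00 / 2880.00 = 66.56 cm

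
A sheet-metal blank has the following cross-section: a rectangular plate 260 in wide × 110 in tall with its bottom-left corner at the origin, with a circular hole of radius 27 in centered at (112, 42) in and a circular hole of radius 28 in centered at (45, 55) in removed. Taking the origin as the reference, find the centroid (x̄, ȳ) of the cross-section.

plate: A = 260 × 110 = 28600.00, centroid at (130.00, 55.00).
hole 1: A = −π·27² = -2290.22, centroid at (112.00, 42.00).
hole 2: A = −π·28² = -2463.01, centroid at (45.00, 55.00).
ΣA = 23846.77 in²
ΣAx̄ = (28600.00)(130.00) + (-2290.22)(112.00) + (-2463.01)(45.00) = 3350659.85 in³
ΣAȳ = (28600.00)(55.00) + (-2290.22)(42.00) + (-2463.01)(55.00) = 1341345.24 in³
x̄ = 3350659.85 / 23846.77 = 140.51 in
ȳ = 1341345.24 / 23846.77 = 56.25 in

x̄ = 140.51 in, ȳ = 56.25 in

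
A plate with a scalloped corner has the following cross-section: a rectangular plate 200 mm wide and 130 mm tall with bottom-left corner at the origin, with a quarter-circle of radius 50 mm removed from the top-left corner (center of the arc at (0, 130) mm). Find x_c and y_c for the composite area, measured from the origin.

x_c = 106.44 mm, y_c = 61.42 mm

Part | A | x̄ᵢ | ȳᵢ | A·x̄ᵢ | A·ȳᵢ
plate | 26000.00 | 100.00 | 65.00 | 2600000.00 | 1690000.00
removed quarter-circle | -1963.50 | 21.22 | 108.78 | -41666.67 | -213587.74
Σ | 24036.50 |  |  | 2558333.33 | 1476412.26
x_c = 2558333.33 / 24036.50 = 106.44 mm
y_c = 1476412.26 / 24036.50 = 61.42 mm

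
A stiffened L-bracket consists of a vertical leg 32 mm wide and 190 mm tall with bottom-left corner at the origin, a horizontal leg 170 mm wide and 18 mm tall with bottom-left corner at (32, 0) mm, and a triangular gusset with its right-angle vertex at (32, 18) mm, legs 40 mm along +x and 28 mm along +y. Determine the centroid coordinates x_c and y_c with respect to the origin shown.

x_c = 49.56 mm, y_c = 63.96 mm

vertical leg: A = 32 × 190 = 6080.00, centroid at (16.00, 95.00).
horizontal leg: A = 170 × 18 = 3060.00, centroid at (117.00, 9.00).
gusset: A = ½·40·28 = 560.00, centroid at (45.33, 27.33).
ΣA = 9700.00 mm², ΣAx_c = 480686.67 mm³, ΣAy_c = 620446.67 mm³.
x_c = 480686.67/9700.00 = 49.56 mm; y_c = 620446.67/9700.00 = 63.96 mm.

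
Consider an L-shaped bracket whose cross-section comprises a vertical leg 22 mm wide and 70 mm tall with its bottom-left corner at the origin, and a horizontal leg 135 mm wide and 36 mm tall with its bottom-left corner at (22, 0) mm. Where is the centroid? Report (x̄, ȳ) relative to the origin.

x̄ = 70.61 mm, ȳ = 22.09 mm

vertical leg: A = 22 × 70 = 1540.00, centroid at (11.00, 35.00).
horizontal leg: A = 135 × 36 = 4860.00, centroid at (89.50, 18.00).
ΣA = 6400.00 mm²
ΣAx̄ = (1540.00)(11.00) + (4860.00)(89.50) = 451910.00 mm³
ΣAȳ = (1540.00)(35.00) + (4860.00)(18.00) = 141380.00 mm³
x̄ = 451910.00 / 6400.00 = 70.61 mm
ȳ = 141380.00 / 6400.00 = 22.09 mm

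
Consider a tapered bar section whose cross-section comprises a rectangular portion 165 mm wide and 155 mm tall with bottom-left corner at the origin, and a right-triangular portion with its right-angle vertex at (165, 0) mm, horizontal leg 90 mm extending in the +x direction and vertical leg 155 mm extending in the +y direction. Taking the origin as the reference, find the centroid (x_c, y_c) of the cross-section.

x_c = 106.61 mm, y_c = 71.96 mm

Part | A | x̄ᵢ | ȳᵢ | A·x̄ᵢ | A·ȳᵢ
rectangular portion | 25575.00 | 82.50 | 77.50 | 2109937.50 | 1982062.50
triangular portion | 6975.00 | 195.00 | 51.67 | 1360125.00 | 360375.00
Σ | 32550.00 |  |  | 3470062.50 | 2342437.50
x_c = 3470062.50 / 32550.00 = 106.61 mm
y_c = 2342437.50 / 32550.00 = 71.96 mm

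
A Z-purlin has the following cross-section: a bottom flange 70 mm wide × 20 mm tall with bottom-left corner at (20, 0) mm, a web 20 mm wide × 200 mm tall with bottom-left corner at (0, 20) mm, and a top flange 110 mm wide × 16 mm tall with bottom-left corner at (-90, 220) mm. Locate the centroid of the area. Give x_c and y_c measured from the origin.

x_c = 7.74 mm, y_c = 125.04 mm

bottom flange: A = 70 × 20 = 1400.00, centroid at (55.00, 10.00).
web: A = 20 × 200 = 4000.00, centroid at (10.00, 120.00).
top flange: A = 110 × 16 = 1760.00, centroid at (-35.00, 228.00).
ΣA = 7160.00 mm²
ΣAx_c = (1400.00)(55.00) + (4000.00)(10.00) + (1760.00)(-35.00) = 55400.00 mm³
ΣAy_c = (1400.00)(10.00) + (4000.00)(120.00) + (1760.00)(228.00) = 895280.00 mm³
x_c = 55400.00 / 7160.00 = 7.74 mm
y_c = 895280.00 / 7160.00 = 125.04 mm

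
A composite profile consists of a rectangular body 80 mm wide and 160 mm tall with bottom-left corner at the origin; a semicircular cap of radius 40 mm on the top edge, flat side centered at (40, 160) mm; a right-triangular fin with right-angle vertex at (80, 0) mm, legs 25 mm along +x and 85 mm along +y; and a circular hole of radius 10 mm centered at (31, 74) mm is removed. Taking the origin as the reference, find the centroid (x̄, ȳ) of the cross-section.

x̄ = 43.37 mm, ȳ = 91.87 mm

rectangular body: A = 80 × 160 = 12800.00, centroid at (40.00, 80.00).
semicircular top: A = ½π·40² = 2513.27, centroid at (40.00, 176.98).
triangular fin: A = ½·25·85 = 1062.50, centroid at (88.33, 28.33).
hole: A = −π·10² = -314.16, centroid at (31.00, 74.00).
ΣA = 16061.61 mm²
ΣAx̄ = (12800.00)(40.00) + (2513.27)(40.00) + (1062.50)(88.33) + (-314.16)(31.00) = 696646.19 mm³
ΣAȳ = (12800.00)(80.00) + (2513.27)(176.98) + (1062.50)(28.33) + (-314.16)(74.00) = 1475646.91 mm³
x̄ = 696646.19 / 16061.61 = 43.37 mm
ȳ = 1475646.91 / 16061.61 = 91.87 mm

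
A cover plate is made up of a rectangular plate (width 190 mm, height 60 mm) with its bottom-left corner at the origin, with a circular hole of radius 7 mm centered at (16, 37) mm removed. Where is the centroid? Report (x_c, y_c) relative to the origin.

plate: A = 190 × 60 = 11400.00, centroid at (95.00, 30.00).
hole: A = −π·7² = -153.94, centroid at (16.00, 37.00).
ΣA = 11246.06 mm²
ΣAx_c = (11400.00)(95.00) + (-153.94)(16.00) = 1080536.99 mm³
ΣAy_c = (11400.00)(30.00) + (-153.94)(37.00) = 336304.29 mm³
x_c = 1080536.99 / 11246.06 = 96.08 mm
y_c = 336304.29 / 11246.06 = 29.90 mm

x_c = 96.08 mm, y_c = 29.90 mm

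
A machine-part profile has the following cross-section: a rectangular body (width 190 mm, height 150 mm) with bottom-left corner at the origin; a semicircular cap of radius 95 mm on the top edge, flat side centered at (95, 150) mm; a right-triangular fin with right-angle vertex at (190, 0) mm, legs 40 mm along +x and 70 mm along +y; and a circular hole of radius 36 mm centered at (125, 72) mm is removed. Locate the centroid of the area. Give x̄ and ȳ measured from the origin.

rectangular body: A = 190 × 150 = 28500.00, centroid at (95.00, 75.00).
semicircular top: A = ½π·95² = 14176.44, centroid at (95.00, 190.32).
triangular fin: A = ½·40·70 = 1400.00, centroid at (203.33, 23.33).
hole: A = −π·36² = -4071.50, centroid at (125.00, 72.00).
ΣA = 40004.93 mm², ΣAx̄ = 3829990.16 mm³, ΣAȳ = 4575067.23 mm³.
x̄ = 3829990.16/40004.93 = 95.74 mm; ȳ = 4575067.23/40004.93 = 114.36 mm.

x̄ = 95.74 mm, ȳ = 114.36 mm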